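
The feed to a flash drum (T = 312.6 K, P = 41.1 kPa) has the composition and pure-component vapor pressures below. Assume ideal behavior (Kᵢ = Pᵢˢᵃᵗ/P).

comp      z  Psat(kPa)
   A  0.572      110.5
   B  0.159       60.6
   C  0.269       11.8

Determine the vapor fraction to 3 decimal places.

ψ = 0.818

Raoult's law: Kᵢ = Pᵢˢᵃᵗ/P = Pᵢˢᵃᵗ/41.1.
  K_A = 110.5/41.1 = 2.68856, K_B = 60.6/41.1 = 1.47445, K_C = 11.8/41.1 = 0.28710
Material balance + equilibrium reduce to Σ zᵢ(Kᵢ−1)/(1+ψ(Kᵢ−1)) = 0.
g(0) = ΣzᵢKᵢ − 1 = 0.850 and g(1) = 1 − Σzᵢ/Kᵢ = -0.258, so a root lies in (0, 1).
Iterate (Newton) starting at ψ = 0.5:
  ψ = 0.500: g = 0.2867, g' = -0.833 → ψ = 0.844
  ψ = 0.844: g = -0.0295, g' = -1.158 → ψ = 0.819
  ψ = 0.819: g = -0.0008, g' = -1.095 → ψ = 0.818
Converged at ψ = 0.818.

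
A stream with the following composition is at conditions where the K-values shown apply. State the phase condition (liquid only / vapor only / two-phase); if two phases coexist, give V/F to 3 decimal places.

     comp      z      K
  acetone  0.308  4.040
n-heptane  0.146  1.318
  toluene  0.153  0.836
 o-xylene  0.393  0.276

ΣzᵢKᵢ = 1.673; Σzᵢ/Kᵢ = 1.794.
Both exceed 1, so a two-phase solution exists.
Rachford–Rice: g(ψ) = Σ zᵢ(Kᵢ−1)/(1+ψ(Kᵢ−1)) = 0.
Iterate (Newton) starting at ψ = 0.5:
  ψ = 0.500: g = -0.0617, g' = -0.970 → ψ = 0.436
  ψ = 0.436: g = 0.0002, g' = -0.982 → ψ = 0.437
Converged at ψ = 0.437.

two-phase, V/F = 0.437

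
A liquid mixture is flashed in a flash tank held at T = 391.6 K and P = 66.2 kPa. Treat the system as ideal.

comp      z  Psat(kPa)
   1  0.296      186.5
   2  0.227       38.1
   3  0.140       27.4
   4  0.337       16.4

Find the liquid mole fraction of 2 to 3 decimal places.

x_2 = 0.236

Raoult's law: Kᵢ = Pᵢˢᵃᵗ/P = Pᵢˢᵃᵗ/66.2.
  K_1 = 186.5/66.2 = 2.81722, K_2 = 38.1/66.2 = 0.57553, K_3 = 27.4/66.2 = 0.41390, K_4 = 16.4/66.2 = 0.24773
Newton–Raphson from β = 0.5:
  β = 0.500: g = -0.3629, g' = -0.920 → β = 0.106
  β = 0.106: g = -0.0126, g' = -1.012 → β = 0.093
Converged at β = 0.093.
Compositions from xᵢ = zᵢ/(1+β(Kᵢ−1)), yᵢ = Kᵢxᵢ:
  1: x = 0.253, y = 0.713
  2: x = 0.236, y = 0.136
  3: x = 0.148, y = 0.061
  4: x = 0.362, y = 0.090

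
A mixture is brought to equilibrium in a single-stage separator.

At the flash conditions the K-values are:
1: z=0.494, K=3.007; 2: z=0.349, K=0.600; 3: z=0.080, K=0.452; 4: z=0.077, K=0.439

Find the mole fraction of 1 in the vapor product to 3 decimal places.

y_1 = 0.556

Newton–Raphson from β = 0.35:
  β = 0.350: g = 0.3121, g' = -0.836 → β = 0.723
  β = 0.723: g = 0.0628, g' = -0.576 → β = 0.832
  β = 0.832: g = 0.0005, g' = -0.571 → β = 0.833
Converged at β = 0.833.
Compositions from xᵢ = zᵢ/(1+β(Kᵢ−1)), yᵢ = Kᵢxᵢ:
  1: x = 0.185, y = 0.556
  2: x = 0.523, y = 0.314
  3: x = 0.147, y = 0.067
  4: x = 0.145, y = 0.063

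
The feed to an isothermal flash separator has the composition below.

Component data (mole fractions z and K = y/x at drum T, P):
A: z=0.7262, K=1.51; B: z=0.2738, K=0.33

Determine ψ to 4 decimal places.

ψ = 0.5470

Binary case is linear: z₁(K₁−1)(1+ψ(K₂−1)) + z₂(K₂−1)(1+ψ(K₁−1)) = 0
⇒ ψ = [z₁(K₁−1)+z₂(K₂−1)] / [−(K₁−1)(K₂−1)] = 0.18692/0.34170 = 0.5470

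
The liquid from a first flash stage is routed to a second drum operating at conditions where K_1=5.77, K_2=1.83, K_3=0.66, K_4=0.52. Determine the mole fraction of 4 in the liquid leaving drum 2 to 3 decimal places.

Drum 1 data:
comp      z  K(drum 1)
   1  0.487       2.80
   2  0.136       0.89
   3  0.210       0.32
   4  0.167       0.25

x_4 (drum 2) = 0.419

Drum 1:
Rachford–Rice: g(ψ₁) = Σ zᵢ(Kᵢ−1)/(1+ψ₁(Kᵢ−1)) = 0.
Feasibility: ΣzᵢKᵢ = 1.594, Σzᵢ/Kᵢ = 1.651 — both > 1, two phases present.
Newton–Raphson from ψ₁ = 0.5:
  ψ₁ = 0.500: g = 0.0288, g' = -0.902 → ψ₁ = 0.532
Converged at ψ₁ = 0.532.
Drum-1 compositions:
  1: x = 0.249, y = 0.697
  2: x = 0.144, y = 0.129
  3: x = 0.329, y = 0.105
  4: x = 0.278, y = 0.069
Drum-2 feed = drum-1 liquid: z₂ = (0.2488, 0.1444, 0.3289, 0.2778).
Drum 2:
Let ψ₂ = V/F and solve Σ zᵢ(Kᵢ−1)/(1+ψ₂(Kᵢ−1)) = 0.
Check two-phase: ΣzᵢKᵢ = 2.062 > 1 and Σzᵢ/Kᵢ = 1.155 > 1, so g(0) = 1.062 > 0 and g(1) = -0.155 < 0.
Newton iteration, ψ₂⁰ = 0.4:
  ψ₂ = 0.400: g = 0.2037, g' = -0.875 → ψ₂ = 0.633
  ψ₂ = 0.633: g = 0.0399, g' = -0.587 → ψ₂ = 0.701
  ψ₂ = 0.701: g = 0.0013, g' = -0.551 → ψ₂ = 0.703
Converged at ψ₂ = 0.703.
  1: x = 0.057, y = 0.330
  2: x = 0.091, y = 0.167
  3: x = 0.432, y = 0.285
  4: x = 0.419, y = 0.218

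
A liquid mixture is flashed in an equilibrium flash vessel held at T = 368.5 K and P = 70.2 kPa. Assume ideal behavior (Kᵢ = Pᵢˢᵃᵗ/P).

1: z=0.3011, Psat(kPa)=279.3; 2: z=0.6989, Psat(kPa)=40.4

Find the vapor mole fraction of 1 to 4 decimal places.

y_1 = 0.4963

Raoult's law: Kᵢ = Pᵢˢᵃᵗ/P = Pᵢˢᵃᵗ/70.2.
  K_1 = 279.3/70.2 = 3.978632, K_2 = 40.4/70.2 = 0.575499
Rachford–Rice: g(V/F) = Σ zᵢ(Kᵢ−1)/(1+V/F(Kᵢ−1)) = 0.
Feasibility: ΣzᵢKᵢ = 1.6002, Σzᵢ/Kᵢ = 1.2901 — both > 1, two phases present.
Newton–Raphson from V/F = 0.5:
  V/F = 0.5000: g = -0.01634, g' = -0.6341 → V/F = 0.4742
  V/F = 0.4742: g = 0.00028, g' = -0.6564 → V/F = 0.4747
Converged at V/F = 0.4747.
Compositions from xᵢ = zᵢ/(1+V/F(Kᵢ−1)), yᵢ = Kᵢxᵢ:
  1: x = 0.1247, y = 0.4963
  2: x = 0.8753, y = 0.5037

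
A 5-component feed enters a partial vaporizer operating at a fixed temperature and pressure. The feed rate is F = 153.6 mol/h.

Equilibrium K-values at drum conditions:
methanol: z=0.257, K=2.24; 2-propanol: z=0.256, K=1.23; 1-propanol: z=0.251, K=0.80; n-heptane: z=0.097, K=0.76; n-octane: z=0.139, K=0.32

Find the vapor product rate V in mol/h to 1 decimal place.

V = 87.9 mol/h

Material balance + equilibrium reduce to Σ zᵢ(Kᵢ−1)/(1+ψ(Kᵢ−1)) = 0.
Feasibility: ΣzᵢKᵢ = 1.210, Σzᵢ/Kᵢ = 1.199 — both > 1, two phases present.
Newton–Raphson from ψ = 0.65:
  ψ = 0.650: g = -0.0270, g' = -0.359 → ψ = 0.575
  ψ = 0.575: g = -0.0008, g' = -0.339 → ψ = 0.572
Converged at ψ = 0.572.
Then V = ψ·F = 0.5724·153.6 = 87.9 mol/h and L = F − V = 65.7 mol/h.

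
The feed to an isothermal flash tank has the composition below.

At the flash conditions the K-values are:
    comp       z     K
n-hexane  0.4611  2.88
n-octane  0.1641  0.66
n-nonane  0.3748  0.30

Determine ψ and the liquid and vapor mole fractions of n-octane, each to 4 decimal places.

ψ = 0.4731, x_n-octane = 0.1956, y_n-octane = 0.1291

Rachford–Rice: g(ψ) = Σ zᵢ(Kᵢ−1)/(1+ψ(Kᵢ−1)) = 0.
Feasibility: ΣzᵢKᵢ = 1.5487, Σzᵢ/Kᵢ = 1.6581 — both > 1, two phases present.
Newton–Raphson from ψ = 0.32:
  ψ = 0.3200: g = 0.14055, g' = -0.9642 → ψ = 0.4658
  ψ = 0.4658: g = 0.00660, g' = -0.8943 → ψ = 0.4731
Converged at ψ = 0.4731.
Compositions from xᵢ = zᵢ/(1+ψ(Kᵢ−1)), yᵢ = Kᵢxᵢ:
  n-hexane: x = 0.2440, y = 0.7028
  n-octane: x = 0.1956, y = 0.1291
  n-nonane: x = 0.5604, y = 0.1681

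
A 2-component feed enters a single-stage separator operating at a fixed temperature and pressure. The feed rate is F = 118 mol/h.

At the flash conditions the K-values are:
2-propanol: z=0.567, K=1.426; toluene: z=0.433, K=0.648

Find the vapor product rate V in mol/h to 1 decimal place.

V = 70.1 mol/h

Rachford–Rice: g(V/F) = Σ zᵢ(Kᵢ−1)/(1+V/F(Kᵢ−1)) = 0.
Feasibility: ΣzᵢKᵢ = 1.089, Σzᵢ/Kᵢ = 1.066 — both > 1, two phases present.
Binary case is linear: z₁(K₁−1)(1+V/F(K₂−1)) + z₂(K₂−1)(1+V/F(K₁−1)) = 0
⇒ V/F = [z₁(K₁−1)+z₂(K₂−1)] / [−(K₁−1)(K₂−1)] = 0.0891/0.1500 = 0.594
Then V = V/F·F = 0.5944·118 = 70.1 mol/h and L = F − V = 47.9 mol/h.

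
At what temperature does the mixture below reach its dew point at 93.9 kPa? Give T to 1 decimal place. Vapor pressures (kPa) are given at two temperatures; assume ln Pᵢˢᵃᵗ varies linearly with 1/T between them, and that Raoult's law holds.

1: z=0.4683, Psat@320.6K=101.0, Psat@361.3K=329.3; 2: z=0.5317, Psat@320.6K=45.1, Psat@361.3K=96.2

T = 339.7 K

Dew-point temperature: Σzᵢ·P/Pᵢˢᵃᵗ(T) = 1. Interpolate ln Pᵢˢᵃᵗ = aᵢ + bᵢ/T.
  T = 320.6 K: ΣzᵢP/Pᵢˢᵃᵗ = 1.5424
  T = 361.3 K: ΣzᵢP/Pᵢˢᵃᵗ = 0.6525
  T = 341.0 K: ΣzᵢP/Pᵢˢᵃᵗ = 0.9728
  T = 330.8 K: ΣzᵢP/Pᵢˢᵃᵗ = 1.2148
  T = 335.9 K: ΣzᵢP/Pᵢˢᵃᵗ = 1.0849
  T = 338.4 K: ΣzᵢP/Pᵢˢᵃᵗ = 1.0279
Interpolating between 338.4 K and 341.0 K gives T ≈ 339.7 K.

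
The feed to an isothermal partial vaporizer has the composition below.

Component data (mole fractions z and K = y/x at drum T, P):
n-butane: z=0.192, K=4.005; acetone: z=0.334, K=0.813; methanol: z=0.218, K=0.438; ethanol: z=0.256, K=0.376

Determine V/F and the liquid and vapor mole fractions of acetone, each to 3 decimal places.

Rachford–Rice: g(V/F) = Σ zᵢ(Kᵢ−1)/(1+V/F(Kᵢ−1)) = 0.
g(0) = ΣzᵢKᵢ − 1 = 0.232 and g(1) = 1 − Σzᵢ/Kᵢ = -0.637, so a root lies in (0, 1).
Iterate (Newton) starting at V/F = 0.5:
  V/F = 0.500: g = -0.2409, g' = -0.635 → V/F = 0.120
  V/F = 0.120: g = 0.0556, g' = -1.143 → V/F = 0.169
  V/F = 0.169: g = 0.0041, g' = -0.983 → V/F = 0.173
Converged at V/F = 0.173.
Compositions from xᵢ = zᵢ/(1+V/F(Kᵢ−1)), yᵢ = Kᵢxᵢ:
  n-butane: x = 0.126, y = 0.506
  acetone: x = 0.345, y = 0.281
  methanol: x = 0.242, y = 0.106
  ethanol: x = 0.287, y = 0.108

V/F = 0.173, x_acetone = 0.345, y_acetone = 0.281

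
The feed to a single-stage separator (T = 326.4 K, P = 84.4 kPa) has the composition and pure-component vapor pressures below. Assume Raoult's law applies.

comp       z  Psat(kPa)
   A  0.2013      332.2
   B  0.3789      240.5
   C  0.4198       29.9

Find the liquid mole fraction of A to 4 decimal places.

Raoult's law: Kᵢ = Pᵢˢᵃᵗ/P = Pᵢˢᵃᵗ/84.4.
  K_A = 332.2/84.4 = 3.936019, K_B = 240.5/84.4 = 2.849526, K_C = 29.9/84.4 = 0.354265
Let ψ = V/F and solve Σ zᵢ(Kᵢ−1)/(1+ψ(Kᵢ−1)) = 0.
Check two-phase: ΣzᵢKᵢ = 2.0207 > 1 and Σzᵢ/Kᵢ = 1.3691 > 1, so g(0) = 1.0207 > 0 and g(1) = -0.3691 < 0.
Newton–Raphson from ψ = 0.49:
  ψ = 0.4900: g = 0.21342, g' = -1.0231 → ψ = 0.6986
  ψ = 0.6986: g = 0.00557, g' = -1.0141 → ψ = 0.7041
Converged at ψ = 0.7041.
Compositions from xᵢ = zᵢ/(1+ψ(Kᵢ−1)), yᵢ = Kᵢxᵢ:
  A: x = 0.0656, y = 0.2583
  B: x = 0.1646, y = 0.4690
  C: x = 0.7698, y = 0.2727

x_A = 0.0656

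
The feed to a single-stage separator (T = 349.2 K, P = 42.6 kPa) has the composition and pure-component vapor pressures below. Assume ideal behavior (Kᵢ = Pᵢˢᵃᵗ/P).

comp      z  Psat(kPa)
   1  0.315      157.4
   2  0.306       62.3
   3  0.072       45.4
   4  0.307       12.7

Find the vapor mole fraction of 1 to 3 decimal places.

y_1 = 0.411

Raoult's law: Kᵢ = Pᵢˢᵃᵗ/P = Pᵢˢᵃᵗ/42.6.
  K_1 = 157.4/42.6 = 3.69484, K_2 = 62.3/42.6 = 1.46244, K_3 = 45.4/42.6 = 1.06573, K_4 = 12.7/42.6 = 0.29812
Material balance + equilibrium reduce to Σ zᵢ(Kᵢ−1)/(1+V/F(Kᵢ−1)) = 0.
Feasibility: ΣzᵢKᵢ = 1.780, Σzᵢ/Kᵢ = 1.392 — both > 1, two phases present.
Newton–Raphson from V/F = 0.39:
  V/F = 0.390: g = 0.2417, g' = -0.878 → V/F = 0.665
  V/F = 0.665: g = 0.0124, g' = -0.864 → V/F = 0.680
Converged at V/F = 0.680.
Compositions from xᵢ = zᵢ/(1+V/F(Kᵢ−1)), yᵢ = Kᵢxᵢ:
  1: x = 0.111, y = 0.411
  2: x = 0.233, y = 0.340
  3: x = 0.069, y = 0.073
  4: x = 0.587, y = 0.175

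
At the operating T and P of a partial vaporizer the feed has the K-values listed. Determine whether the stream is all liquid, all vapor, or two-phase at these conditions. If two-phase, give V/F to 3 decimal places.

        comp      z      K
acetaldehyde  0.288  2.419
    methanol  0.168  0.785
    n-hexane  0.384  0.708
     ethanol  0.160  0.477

two-phase, V/F = 0.368

ΣzᵢKᵢ = 1.177; Σzᵢ/Kᵢ = 1.211.
Both exceed 1, so a two-phase solution exists.
Material balance + equilibrium reduce to Σ zᵢ(Kᵢ−1)/(1+ψ(Kᵢ−1)) = 0.
Newton–Raphson from ψ = 0.35:
  ψ = 0.350: g = 0.0067, g' = -0.374 → ψ = 0.368
Converged at ψ = 0.368.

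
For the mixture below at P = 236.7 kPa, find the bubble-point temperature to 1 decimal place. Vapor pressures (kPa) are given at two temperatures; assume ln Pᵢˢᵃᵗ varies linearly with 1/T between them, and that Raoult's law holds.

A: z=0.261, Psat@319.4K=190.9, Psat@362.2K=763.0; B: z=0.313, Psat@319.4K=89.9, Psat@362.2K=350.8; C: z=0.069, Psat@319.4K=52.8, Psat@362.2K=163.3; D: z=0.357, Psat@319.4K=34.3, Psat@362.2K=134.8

T = 347.2 K

Bubble-point temperature: ΣzᵢPᵢˢᵃᵗ(T) = P. Interpolate ln Pᵢˢᵃᵗ = aᵢ + bᵢ/T.
  T = 319.4 K: ΣzᵢPᵢˢᵃᵗ = 93.85 kPa
  T = 362.2 K: ΣzᵢPᵢˢᵃᵗ = 368.33 kPa
  T = 340.8 K: ΣzᵢPᵢˢᵃᵗ = 194.03 kPa
  T = 351.5 K: ΣzᵢPᵢˢᵃᵗ = 269.94 kPa
  T = 346.1 K: ΣzᵢPᵢˢᵃᵗ = 229.09 kPa
  T = 348.8 K: ΣzᵢPᵢˢᵃᵗ = 248.83 kPa
  T = 347.5 K: ΣzᵢPᵢˢᵃᵗ = 239.16 kPa
Interpolating between 346.1 K and 347.5 K gives T ≈ 347.2 K.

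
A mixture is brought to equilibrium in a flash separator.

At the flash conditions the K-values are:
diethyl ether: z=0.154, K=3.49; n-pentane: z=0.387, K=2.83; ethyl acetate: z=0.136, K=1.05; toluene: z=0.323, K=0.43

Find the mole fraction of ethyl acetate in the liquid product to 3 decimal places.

Let β = V/F and solve Σ zᵢ(Kᵢ−1)/(1+β(Kᵢ−1)) = 0.
g(0) = ΣzᵢKᵢ − 1 = 0.914 and g(1) = 1 − Σzᵢ/Kᵢ = -0.062, so a root lies in (0, 1).
Newton iteration, β⁰ = 0.48:
  β = 0.480: g = 0.3049, g' = -0.765 → β = 0.879
  β = 0.879: g = 0.0295, g' = -0.706 → β = 0.920
Converged at β = 0.920.
Compositions from xᵢ = zᵢ/(1+β(Kᵢ−1)), yᵢ = Kᵢxᵢ:
  diethyl ether: x = 0.047, y = 0.163
  n-pentane: x = 0.144, y = 0.408
  ethyl acetate: x = 0.130, y = 0.137
  toluene: x = 0.679, y = 0.292

x_ethyl acetate = 0.130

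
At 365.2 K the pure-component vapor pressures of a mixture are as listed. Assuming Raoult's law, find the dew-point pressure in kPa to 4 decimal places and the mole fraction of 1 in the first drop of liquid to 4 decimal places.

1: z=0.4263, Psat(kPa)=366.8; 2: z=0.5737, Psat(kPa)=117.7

Pdew = 165.6597 kPa, x_1 = 0.1925

At the dew point ψ → 1, so Σzᵢ/Kᵢ = 1 with Kᵢ = Pᵢˢᵃᵗ/P ⇒ 1/P = Σzᵢ/Pᵢˢᵃᵗ.
1/P = 0.4263/366.8 + 0.5737/117.7 = 0.0060365 ⇒ P = 165.6597 kPa
xᵢ = zᵢP/Pᵢˢᵃᵗ ⇒ x_1 = 0.4263·165.6597/366.8 = 0.1925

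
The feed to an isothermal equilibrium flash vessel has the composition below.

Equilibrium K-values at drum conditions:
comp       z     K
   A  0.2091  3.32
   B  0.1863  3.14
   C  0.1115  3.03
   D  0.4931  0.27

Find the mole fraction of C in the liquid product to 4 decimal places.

x_C = 0.0571

Material balance + equilibrium reduce to Σ zᵢ(Kᵢ−1)/(1+V/F(Kᵢ−1)) = 0.
Feasibility: ΣzᵢKᵢ = 1.7502, Σzᵢ/Kᵢ = 1.9854 — both > 1, two phases present.
Newton iteration, V/F⁰ = 0.52:
  V/F = 0.5200: g = -0.06154, g' = -1.2138 → V/F = 0.4693
  V/F = 0.4693: g = -0.00047, g' = -1.1988 → V/F = 0.4689
Converged at V/F = 0.4689.
Compositions from xᵢ = zᵢ/(1+V/F(Kᵢ−1)), yᵢ = Kᵢxᵢ:
  A: x = 0.1002, y = 0.3325
  B: x = 0.0930, y = 0.2920
  C: x = 0.0571, y = 0.1731
  D: x = 0.7497, y = 0.2024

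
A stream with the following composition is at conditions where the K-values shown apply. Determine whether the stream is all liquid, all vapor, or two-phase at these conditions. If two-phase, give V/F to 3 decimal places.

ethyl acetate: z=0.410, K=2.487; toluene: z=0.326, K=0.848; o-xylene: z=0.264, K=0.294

ΣzᵢKᵢ = 1.374; Σzᵢ/Kᵢ = 1.447.
Both exceed 1, so a two-phase solution exists.
Material balance + equilibrium reduce to Σ zᵢ(Kᵢ−1)/(1+ψ(Kᵢ−1)) = 0.
Newton–Raphson from ψ = 0.5:
  ψ = 0.500: g = 0.0080, g' = -0.621 → ψ = 0.513
Converged at ψ = 0.513.

two-phase, V/F = 0.513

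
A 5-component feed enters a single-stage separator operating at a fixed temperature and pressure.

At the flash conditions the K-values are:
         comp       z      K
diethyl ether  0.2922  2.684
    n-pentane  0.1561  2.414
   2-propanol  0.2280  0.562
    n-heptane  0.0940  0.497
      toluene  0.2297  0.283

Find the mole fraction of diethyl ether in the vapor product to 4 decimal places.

Let β = V/F and solve Σ zᵢ(Kᵢ−1)/(1+β(Kᵢ−1)) = 0.
g(0) = ΣzᵢKᵢ − 1 = 0.4009 and g(1) = 1 − Σzᵢ/Kᵢ = -0.5800, so a root lies in (0, 1).
Newton–Raphson from β = 0.65:
  β = 0.6500: g = -0.16837, g' = -0.8258 → β = 0.4461
  β = 0.4461: g = -0.01090, g' = -0.7499 → β = 0.4316
Converged at β = 0.4316.
Compositions from xᵢ = zᵢ/(1+β(Kᵢ−1)), yᵢ = Kᵢxᵢ:
  diethyl ether: x = 0.1692, y = 0.4542
  n-pentane: x = 0.0969, y = 0.2340
  2-propanol: x = 0.2811, y = 0.1580
  n-heptane: x = 0.1201, y = 0.0597
  toluene: x = 0.3326, y = 0.0941

y_diethyl ether = 0.4542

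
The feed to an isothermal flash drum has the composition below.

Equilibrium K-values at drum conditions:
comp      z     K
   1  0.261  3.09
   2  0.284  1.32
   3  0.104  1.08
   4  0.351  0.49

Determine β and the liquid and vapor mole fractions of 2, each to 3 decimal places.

Newton–Raphson from β = 0.54:
  β = 0.540: g = 0.0947, g' = -0.447 → β = 0.752
  β = 0.752: g = 0.0030, g' = -0.432 → β = 0.759
Converged at β = 0.759.
Compositions from xᵢ = zᵢ/(1+β(Kᵢ−1)), yᵢ = Kᵢxᵢ:
  1: x = 0.101, y = 0.312
  2: x = 0.229, y = 0.302
  3: x = 0.098, y = 0.106
  4: x = 0.572, y = 0.281

β = 0.759, x_2 = 0.229, y_2 = 0.302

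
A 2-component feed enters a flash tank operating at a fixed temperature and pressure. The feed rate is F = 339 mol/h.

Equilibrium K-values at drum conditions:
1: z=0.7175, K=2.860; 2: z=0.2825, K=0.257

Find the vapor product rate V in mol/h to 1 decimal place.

Let β = V/F and solve Σ zᵢ(Kᵢ−1)/(1+β(Kᵢ−1)) = 0.
g(0) = ΣzᵢKᵢ − 1 = 1.1247 and g(1) = 1 − Σzᵢ/Kᵢ = -0.3501, so a root lies in (0, 1).
Binary case is linear: z₁(K₁−1)(1+β(K₂−1)) + z₂(K₂−1)(1+β(K₁−1)) = 0
⇒ β = [z₁(K₁−1)+z₂(K₂−1)] / [−(K₁−1)(K₂−1)] = 1.12465/1.38198 = 0.8138
Then V = β·F = 0.8138·339 = 275.9 mol/h and L = F − V = 63.1 mol/h.

V = 275.9 mol/h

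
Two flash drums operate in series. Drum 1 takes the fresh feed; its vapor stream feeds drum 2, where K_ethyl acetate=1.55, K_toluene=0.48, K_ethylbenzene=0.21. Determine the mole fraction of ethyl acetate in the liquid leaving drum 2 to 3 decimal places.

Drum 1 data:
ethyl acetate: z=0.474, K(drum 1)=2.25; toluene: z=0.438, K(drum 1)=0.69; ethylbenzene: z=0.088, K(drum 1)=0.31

Drum 1:
Newton–Raphson from ψ₁ = 0.45:
  ψ₁ = 0.450: g = 0.1333, g' = -0.448 → ψ₁ = 0.747
  ψ₁ = 0.747: g = 0.0042, g' = -0.448 → ψ₁ = 0.757
Converged at ψ₁ = 0.757.
Drum-1 compositions:
  ethyl acetate: x = 0.244, y = 0.548
  toluene: x = 0.572, y = 0.395
  ethylbenzene: x = 0.184, y = 0.057
Drum-2 feed = drum-1 vapor: z₂ = (0.5481, 0.3949, 0.0571).
Drum 2:
Iterate (Newton) starting at ψ₂ = 0.35:
  ψ₂ = 0.350: g = -0.0606, g' = -0.344 → ψ₂ = 0.174
  ψ₂ = 0.174: g = -0.0029, g' = -0.315 → ψ₂ = 0.165
Converged at ψ₂ = 0.165.
  ethyl acetate: x = 0.503, y = 0.779
  toluene: x = 0.432, y = 0.207
  ethylbenzene: x = 0.066, y = 0.014

x_ethyl acetate (drum 2) = 0.503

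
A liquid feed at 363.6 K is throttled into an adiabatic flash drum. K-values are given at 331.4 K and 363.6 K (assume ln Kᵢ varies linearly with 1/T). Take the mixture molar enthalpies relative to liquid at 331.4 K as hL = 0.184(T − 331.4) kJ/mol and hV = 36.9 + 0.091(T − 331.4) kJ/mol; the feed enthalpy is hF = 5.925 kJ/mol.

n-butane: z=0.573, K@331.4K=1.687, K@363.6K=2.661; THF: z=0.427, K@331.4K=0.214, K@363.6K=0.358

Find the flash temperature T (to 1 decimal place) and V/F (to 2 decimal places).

Adiabatic flash: solve Rachford–Rice at each trial T, then check hF = ψ·hV(T) + (1−ψ)·hL(T).
  T = 331.4 K: K = (1.687, 0.214), RR gives ψ = 0.107, H_out = 3.965 kJ/mol
  T = 363.6 K: K = (2.661, 0.358), RR gives ψ = 0.635, H_out = 27.470 kJ/mol
  T = 347.5 K: K = (2.141, 0.280), RR gives ψ = 0.422, H_out = 17.895 kJ/mol
  T = 339.4 K: K = (1.905, 0.245), RR gives ψ = 0.287, H_out = 11.860 kJ/mol
  T = 335.4 K: K = (1.794, 0.229), RR gives ψ = 0.206, H_out = 8.246 kJ/mol
  T = 333.4 K: K = (1.740, 0.222), RR gives ψ = 0.159, H_out = 6.206 kJ/mol
Linear interpolation between T = 331.4 (H_out = 3.965) and T = 333.4 (H_out = 6.206) on hF = 5.925 gives T ≈ 333.1 K, at which ψ = 0.15.

T = 333.1 K, V/F = 0.15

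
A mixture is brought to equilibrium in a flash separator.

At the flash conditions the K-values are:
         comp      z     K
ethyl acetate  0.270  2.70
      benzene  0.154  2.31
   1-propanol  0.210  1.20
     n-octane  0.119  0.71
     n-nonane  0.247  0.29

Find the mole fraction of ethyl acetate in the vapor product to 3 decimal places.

Material balance + equilibrium reduce to Σ zᵢ(Kᵢ−1)/(1+V/F(Kᵢ−1)) = 0.
g(0) = ΣzᵢKᵢ − 1 = 0.493 and g(1) = 1 − Σzᵢ/Kᵢ = -0.361, so a root lies in (0, 1).
Newton iteration, V/F⁰ = 0.5:
  V/F = 0.500: g = 0.0959, g' = -0.644 → V/F = 0.649
  V/F = 0.649: g = -0.0032, g' = -0.704 → V/F = 0.644
Converged at V/F = 0.644.
Compositions from xᵢ = zᵢ/(1+V/F(Kᵢ−1)), yᵢ = Kᵢxᵢ:
  ethyl acetate: x = 0.129, y = 0.348
  benzene: x = 0.084, y = 0.193
  1-propanol: x = 0.186, y = 0.223
  n-octane: x = 0.146, y = 0.104
  n-nonane: x = 0.455, y = 0.132

y_ethyl acetate = 0.348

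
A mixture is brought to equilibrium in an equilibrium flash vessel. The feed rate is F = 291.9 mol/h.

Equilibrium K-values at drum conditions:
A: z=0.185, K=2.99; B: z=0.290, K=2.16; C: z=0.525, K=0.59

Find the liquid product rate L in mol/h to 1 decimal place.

L = 61.1 mol/h

Material balance + equilibrium reduce to Σ zᵢ(Kᵢ−1)/(1+β(Kᵢ−1)) = 0.
g(0) = ΣzᵢKᵢ − 1 = 0.489 and g(1) = 1 − Σzᵢ/Kᵢ = -0.086, so a root lies in (0, 1).
Iterate (Newton) starting at β = 0.5:
  β = 0.500: g = 0.1267, g' = -0.480 → β = 0.764
  β = 0.764: g = 0.0110, g' = -0.412 → β = 0.791
Converged at β = 0.791.
Then V = β·F = 0.7907·291.9 = 230.8 mol/h and L = F − V = 61.1 mol/h.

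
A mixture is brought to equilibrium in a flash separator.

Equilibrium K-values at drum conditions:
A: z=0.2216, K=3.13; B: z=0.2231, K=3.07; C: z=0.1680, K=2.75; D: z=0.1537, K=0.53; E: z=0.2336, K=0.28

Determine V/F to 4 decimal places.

V/F = 0.7619

Rachford–Rice: g(V/F) = Σ zᵢ(Kᵢ−1)/(1+V/F(Kᵢ−1)) = 0.
Feasibility: ΣzᵢKᵢ = 1.9874, Σzᵢ/Kᵢ = 1.3288 — both > 1, two phases present.
Newton iteration, V/F⁰ = 0.5:
  V/F = 0.5000: g = 0.25508, g' = -0.9666 → V/F = 0.7639
  V/F = 0.7639: g = -0.00207, g' = -1.0640 → V/F = 0.7619
Converged at V/F = 0.7619.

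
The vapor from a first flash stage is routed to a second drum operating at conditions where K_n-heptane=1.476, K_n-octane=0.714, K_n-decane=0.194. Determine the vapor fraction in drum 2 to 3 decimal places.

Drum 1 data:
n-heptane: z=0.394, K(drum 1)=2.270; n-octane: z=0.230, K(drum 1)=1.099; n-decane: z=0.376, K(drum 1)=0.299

Drum 1:
Let ψ₁ = V/F and solve Σ zᵢ(Kᵢ−1)/(1+ψ₁(Kᵢ−1)) = 0.
Feasibility: ΣzᵢKᵢ = 1.260, Σzᵢ/Kᵢ = 1.640 — both > 1, two phases present.
Iterate (Newton) starting at ψ₁ = 0.5:
  ψ₁ = 0.500: g = -0.0781, g' = -0.678 → ψ₁ = 0.385
  ψ₁ = 0.385: g = -0.0029, g' = -0.635 → ψ₁ = 0.380
Converged at ψ₁ = 0.380.
Drum-1 compositions:
  n-heptane: x = 0.266, y = 0.603
  n-octane: x = 0.222, y = 0.244
  n-decane: x = 0.513, y = 0.153
Drum-2 feed = drum-1 vapor: z₂ = (0.6031, 0.2436, 0.1533).
Drum 2:
Material balance + equilibrium reduce to Σ zᵢ(Kᵢ−1)/(1+ψ₂(Kᵢ−1)) = 0.
Feasibility: ΣzᵢKᵢ = 1.094, Σzᵢ/Kᵢ = 1.540 — both > 1, two phases present.
Newton–Raphson from ψ₂ = 0.5:
  ψ₂ = 0.500: g = -0.0563, g' = -0.396 → ψ₂ = 0.358
  ψ₂ = 0.358: g = -0.0059, g' = -0.321 → ψ₂ = 0.339
Converged at ψ₂ = 0.339.
  n-heptane: x = 0.519, y = 0.766
  n-octane: x = 0.270, y = 0.193
  n-decane: x = 0.211, y = 0.041

V/F (drum 2) = 0.339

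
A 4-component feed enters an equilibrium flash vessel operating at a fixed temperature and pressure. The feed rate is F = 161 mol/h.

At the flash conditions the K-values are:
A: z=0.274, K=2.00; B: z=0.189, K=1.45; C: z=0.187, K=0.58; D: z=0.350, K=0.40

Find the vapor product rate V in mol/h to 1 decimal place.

Material balance + equilibrium reduce to Σ zᵢ(Kᵢ−1)/(1+V/F(Kᵢ−1)) = 0.
Check two-phase: ΣzᵢKᵢ = 1.071 > 1 and Σzᵢ/Kᵢ = 1.465 > 1, so g(0) = 0.071 > 0 and g(1) = -0.465 < 0.
Newton–Raphson from V/F = 0.5:
  V/F = 0.500: g = -0.1473, g' = -0.457 → V/F = 0.178
  V/F = 0.178: g = -0.0086, g' = -0.427 → V/F = 0.158
Converged at V/F = 0.158.
Then V = V/F·F = 0.1578·161 = 25.4 mol/h and L = F − V = 135.6 mol/h.

V = 25.4 mol/h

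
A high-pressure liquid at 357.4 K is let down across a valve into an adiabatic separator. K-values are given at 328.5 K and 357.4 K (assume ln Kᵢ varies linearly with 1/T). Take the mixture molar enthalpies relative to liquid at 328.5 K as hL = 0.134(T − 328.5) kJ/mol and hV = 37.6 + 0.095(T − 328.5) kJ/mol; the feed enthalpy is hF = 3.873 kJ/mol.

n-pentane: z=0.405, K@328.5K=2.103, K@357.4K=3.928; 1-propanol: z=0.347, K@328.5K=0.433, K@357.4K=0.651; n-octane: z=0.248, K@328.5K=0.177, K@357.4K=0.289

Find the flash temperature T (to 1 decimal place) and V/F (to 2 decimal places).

T = 329.9 K, V/F = 0.10

Adiabatic flash: solve Rachford–Rice at each trial T, then check hF = ψ·hV(T) + (1−ψ)·hL(T).
  T = 328.5 K: K = (2.103, 0.433, 0.177), RR gives ψ = 0.061, H_out = 2.287 kJ/mol
  T = 357.4 K: K = (3.928, 0.651, 0.289), RR gives ψ = 0.566, H_out = 24.527 kJ/mol
  T = 342.9 K: K = (2.909, 0.535, 0.228), RR gives ψ = 0.359, H_out = 15.244 kJ/mol
  T = 335.7 K: K = (2.482, 0.482, 0.202), RR gives ψ = 0.231, H_out = 9.602 kJ/mol
  T = 332.1 K: K = (2.287, 0.457, 0.189), RR gives ψ = 0.154, H_out = 6.234 kJ/mol
  T = 330.3 K: K = (2.193, 0.445, 0.183), RR gives ψ = 0.109, H_out = 4.347 kJ/mol
Linear interpolation between T = 328.5 (H_out = 2.287) and T = 330.3 (H_out = 4.347) on hF = 3.873 gives T ≈ 329.9 K, at which ψ = 0.10.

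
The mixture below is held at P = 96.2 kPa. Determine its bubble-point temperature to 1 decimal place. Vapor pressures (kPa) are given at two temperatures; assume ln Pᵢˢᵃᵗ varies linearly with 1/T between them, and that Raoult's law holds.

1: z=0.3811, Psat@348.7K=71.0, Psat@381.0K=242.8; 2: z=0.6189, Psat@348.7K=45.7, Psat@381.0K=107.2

Bubble-point temperature: ΣzᵢPᵢˢᵃᵗ(T) = P. Interpolate ln Pᵢˢᵃᵗ = aᵢ + bᵢ/T.
  T = 348.7 K: ΣzᵢPᵢˢᵃᵗ = 55.34 kPa
  T = 381.0 K: ΣzᵢPᵢˢᵃᵗ = 158.88 kPa
  T = 364.9 K: ΣzᵢPᵢˢᵃᵗ = 95.72 kPa
  T = 372.9 K: ΣzᵢPᵢˢᵃᵗ = 123.68 kPa
  T = 368.9 K: ΣzᵢPᵢˢᵃᵗ = 108.93 kPa
  T = 366.9 K: ΣzᵢPᵢˢᵃᵗ = 102.14 kPa
  T = 365.9 K: ΣzᵢPᵢˢᵃᵗ = 98.88 kPa
Interpolating between 364.9 K and 365.9 K gives T ≈ 365.1 K.

T = 365.1 K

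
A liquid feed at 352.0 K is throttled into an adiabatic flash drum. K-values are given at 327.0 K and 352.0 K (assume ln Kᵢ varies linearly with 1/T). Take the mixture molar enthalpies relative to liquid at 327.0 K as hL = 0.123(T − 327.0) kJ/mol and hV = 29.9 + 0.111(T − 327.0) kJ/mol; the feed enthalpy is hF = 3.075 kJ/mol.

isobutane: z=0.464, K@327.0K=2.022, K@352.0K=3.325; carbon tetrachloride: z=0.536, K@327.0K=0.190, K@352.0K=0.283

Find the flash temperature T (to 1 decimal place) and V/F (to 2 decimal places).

T = 329.0 K, V/F = 0.09

Adiabatic flash: solve Rachford–Rice at each trial T, then check hF = ψ·hV(T) + (1−ψ)·hL(T).
  T = 327.0 K: K = (2.022, 0.190), RR gives ψ = 0.048, H_out = 1.446 kJ/mol
  T = 352.0 K: K = (3.325, 0.283), RR gives ψ = 0.417, H_out = 15.406 kJ/mol
  T = 339.5 K: K = (2.617, 0.234), RR gives ψ = 0.274, H_out = 9.686 kJ/mol
  T = 333.2 K: K = (2.303, 0.211), RR gives ψ = 0.177, H_out = 6.036 kJ/mol
  T = 330.1 K: K = (2.159, 0.200), RR gives ψ = 0.118, H_out = 3.903 kJ/mol
  T = 328.6 K: K = (2.092, 0.195), RR gives ψ = 0.086, H_out = 2.761 kJ/mol
Linear interpolation between T = 328.6 (H_out = 2.761) and T = 330.1 (H_out = 3.903) on hF = 3.075 gives T ≈ 329.0 K, at which ψ = 0.09.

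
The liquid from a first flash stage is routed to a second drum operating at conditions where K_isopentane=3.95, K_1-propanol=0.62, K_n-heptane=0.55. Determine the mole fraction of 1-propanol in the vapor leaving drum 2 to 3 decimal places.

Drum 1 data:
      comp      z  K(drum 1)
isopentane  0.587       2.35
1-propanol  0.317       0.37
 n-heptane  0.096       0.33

y_1-propanol (drum 2) = 0.410

Drum 1:
Rachford–Rice: g(ψ₁) = Σ zᵢ(Kᵢ−1)/(1+ψ₁(Kᵢ−1)) = 0.
Feasibility: ΣzᵢKᵢ = 1.528, Σzᵢ/Kᵢ = 1.397 — both > 1, two phases present.
Iterate (Newton) starting at ψ₁ = 0.5:
  ψ₁ = 0.500: g = 0.0848, g' = -0.747 → ψ₁ = 0.614
  ψ₁ = 0.614: g = -0.0014, g' = -0.779 → ψ₁ = 0.612
Converged at ψ₁ = 0.612.
Drum-1 compositions:
  isopentane: x = 0.321, y = 0.755
  1-propanol: x = 0.516, y = 0.191
  n-heptane: x = 0.163, y = 0.054
Drum-2 feed = drum-1 liquid: z₂ = (0.3215, 0.5158, 0.1627).
Drum 2:
Material balance + equilibrium reduce to Σ zᵢ(Kᵢ−1)/(1+ψ₂(Kᵢ−1)) = 0.
Check two-phase: ΣzᵢKᵢ = 1.679 > 1 and Σzᵢ/Kᵢ = 1.209 > 1, so g(0) = 0.679 > 0 and g(1) = -0.209 < 0.
Newton iteration, ψ₂⁰ = 0.68:
  ψ₂ = 0.680: g = -0.0543, g' = -0.513 → ψ₂ = 0.574
  ψ₂ = 0.574: g = 0.0026, g' = -0.567 → ψ₂ = 0.579
Converged at ψ₂ = 0.579.
  isopentane: x = 0.119, y = 0.469
  1-propanol: x = 0.661, y = 0.410
  n-heptane: x = 0.220, y = 0.121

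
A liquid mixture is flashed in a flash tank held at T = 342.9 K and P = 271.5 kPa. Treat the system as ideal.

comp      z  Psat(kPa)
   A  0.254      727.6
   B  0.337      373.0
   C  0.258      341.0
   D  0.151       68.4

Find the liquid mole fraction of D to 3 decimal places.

Raoult's law: Kᵢ = Pᵢˢᵃᵗ/P = Pᵢˢᵃᵗ/271.5.
  K_A = 727.6/271.5 = 2.67993, K_B = 373.0/271.5 = 1.37385, K_C = 341.0/271.5 = 1.25599, K_D = 68.4/271.5 = 0.25193
Rachford–Rice: g(ψ) = Σ zᵢ(Kᵢ−1)/(1+ψ(Kᵢ−1)) = 0.
g(0) = ΣzᵢKᵢ − 1 = 0.506 and g(1) = 1 − Σzᵢ/Kᵢ = -0.145, so a root lies in (0, 1).
Newton–Raphson from ψ = 0.36:
  ψ = 0.360: g = 0.2828, g' = -0.487 → ψ = 0.940
  ψ = 0.940: g = -0.0690, g' = -1.105 → ψ = 0.878
  ψ = 0.878: g = -0.0078, g' = -0.872 → ψ = 0.869
Converged at ψ = 0.869.
Compositions from xᵢ = zᵢ/(1+ψ(Kᵢ−1)), yᵢ = Kᵢxᵢ:
  A: x = 0.103, y = 0.277
  B: x = 0.254, y = 0.349
  C: x = 0.211, y = 0.265
  D: x = 0.431, y = 0.109

x_D = 0.431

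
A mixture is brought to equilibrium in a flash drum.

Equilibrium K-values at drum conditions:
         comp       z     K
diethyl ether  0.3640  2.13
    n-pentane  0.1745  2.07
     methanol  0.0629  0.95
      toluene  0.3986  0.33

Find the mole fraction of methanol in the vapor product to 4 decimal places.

y_methanol = 0.0612

Iterate (Newton) starting at ψ = 0.5:
  ψ = 0.5000: g = -0.02036, g' = -0.6793 → ψ = 0.4700
  ψ = 0.4700: g = -0.00018, g' = -0.6681 → ψ = 0.4698
Converged at ψ = 0.4698.
Compositions from xᵢ = zᵢ/(1+ψ(Kᵢ−1)), yᵢ = Kᵢxᵢ:
  diethyl ether: x = 0.2378, y = 0.5065
  n-pentane: x = 0.1161, y = 0.2404
  methanol: x = 0.0644, y = 0.0612
  toluene: x = 0.5817, y = 0.1920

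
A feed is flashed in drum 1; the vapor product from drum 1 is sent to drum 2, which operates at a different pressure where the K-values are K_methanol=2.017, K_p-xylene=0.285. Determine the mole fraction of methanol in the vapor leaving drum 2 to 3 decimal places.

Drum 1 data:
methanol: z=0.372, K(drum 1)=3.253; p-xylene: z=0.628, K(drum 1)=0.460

y_methanol (drum 2) = 0.833

Drum 1:
Let ψ₁ = V/F and solve Σ zᵢ(Kᵢ−1)/(1+ψ₁(Kᵢ−1)) = 0.
g(0) = ΣzᵢKᵢ − 1 = 0.499 and g(1) = 1 − Σzᵢ/Kᵢ = -0.480, so a root lies in (0, 1).
Newton–Raphson from ψ₁ = 0.4:
  ψ₁ = 0.400: g = 0.0083, g' = -0.820 → ψ₁ = 0.410
Converged at ψ₁ = 0.410.
Drum-1 compositions:
  methanol: x = 0.193, y = 0.629
  p-xylene: x = 0.807, y = 0.371
Drum-2 feed = drum-1 vapor: z₂ = (0.6289, 0.3711).
Drum 2:
Let ψ₂ = V/F and solve Σ zᵢ(Kᵢ−1)/(1+ψ₂(Kᵢ−1)) = 0.
Feasibility: ΣzᵢKᵢ = 1.374, Σzᵢ/Kᵢ = 1.614 — both > 1, two phases present.
Newton–Raphson from ψ₂ = 0.37:
  ψ₂ = 0.370: g = 0.1040, g' = -0.694 → ψ₂ = 0.520
  ψ₂ = 0.520: g = -0.0038, g' = -0.759 → ψ₂ = 0.515
Converged at ψ₂ = 0.515.
  methanol: x = 0.413, y = 0.833
  p-xylene: x = 0.587, y = 0.167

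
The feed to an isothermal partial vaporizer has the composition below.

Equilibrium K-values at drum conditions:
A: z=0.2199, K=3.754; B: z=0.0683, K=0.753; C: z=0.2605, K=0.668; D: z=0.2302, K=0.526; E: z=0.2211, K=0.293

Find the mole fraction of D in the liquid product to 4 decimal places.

x_D = 0.2513

Material balance + equilibrium reduce to Σ zᵢ(Kᵢ−1)/(1+ψ(Kᵢ−1)) = 0.
Feasibility: ΣzᵢKᵢ = 1.2368, Σzᵢ/Kᵢ = 1.7315 — both > 1, two phases present.
Iterate (Newton) starting at ψ = 0.33:
  ψ = 0.3300: g = -0.13146, g' = -0.7596 → ψ = 0.1569
  ψ = 0.1569: g = 0.02035, g' = -1.0498 → ψ = 0.1763
  ψ = 0.1763: g = 0.00051, g' = -0.9985 → ψ = 0.1768
Converged at ψ = 0.1768.
Compositions from xᵢ = zᵢ/(1+ψ(Kᵢ−1)), yᵢ = Kᵢxᵢ:
  A: x = 0.1479, y = 0.5552
  B: x = 0.0714, y = 0.0538
  C: x = 0.2767, y = 0.1849
  D: x = 0.2513, y = 0.1322
  E: x = 0.2527, y = 0.0740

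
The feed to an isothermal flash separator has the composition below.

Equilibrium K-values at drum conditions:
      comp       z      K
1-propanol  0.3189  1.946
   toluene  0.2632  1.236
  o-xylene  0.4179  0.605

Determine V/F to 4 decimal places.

V/F = 0.7278

Rachford–Rice: g(V/F) = Σ zᵢ(Kᵢ−1)/(1+V/F(Kᵢ−1)) = 0.
Check two-phase: ΣzᵢKᵢ = 1.1987 > 1 and Σzᵢ/Kᵢ = 1.0676 > 1, so g(0) = 0.1987 > 0 and g(1) = -0.0676 < 0.
Iterate (Newton) starting at V/F = 0.31:
  V/F = 0.3100: g = 0.10305, g' = -0.2680 → V/F = 0.6945
  V/F = 0.6945: g = 0.00797, g' = -0.2386 → V/F = 0.7279
  V/F = 0.7279: g = -0.00001, g' = -0.2392 → V/F = 0.7278
Converged at V/F = 0.7278.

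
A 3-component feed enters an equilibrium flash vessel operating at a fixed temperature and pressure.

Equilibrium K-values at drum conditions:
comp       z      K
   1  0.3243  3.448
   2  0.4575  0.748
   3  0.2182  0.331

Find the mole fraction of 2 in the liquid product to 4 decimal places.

Rachford–Rice: g(β) = Σ zᵢ(Kᵢ−1)/(1+β(Kᵢ−1)) = 0.
g(0) = ΣzᵢKᵢ − 1 = 0.5326 and g(1) = 1 − Σzᵢ/Kᵢ = -0.3649, so a root lies in (0, 1).
Newton iteration, β⁰ = 0.5:
  β = 0.5000: g = 0.00570, g' = -0.6515 → β = 0.5088
Converged at β = 0.5088.
Compositions from xᵢ = zᵢ/(1+β(Kᵢ−1)), yᵢ = Kᵢxᵢ:
  1: x = 0.1444, y = 0.4980
  2: x = 0.5248, y = 0.3925
  3: x = 0.3308, y = 0.1095

x_2 = 0.5248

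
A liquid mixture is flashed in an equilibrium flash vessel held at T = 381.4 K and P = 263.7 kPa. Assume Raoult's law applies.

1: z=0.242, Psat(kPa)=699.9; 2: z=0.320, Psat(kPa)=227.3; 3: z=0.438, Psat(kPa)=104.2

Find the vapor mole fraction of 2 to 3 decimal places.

Raoult's law: Kᵢ = Pᵢˢᵃᵗ/P = Pᵢˢᵃᵗ/263.7.
  K_1 = 699.9/263.7 = 2.65415, K_2 = 227.3/263.7 = 0.86196, K_3 = 104.2/263.7 = 0.39515
Let ψ = V/F and solve Σ zᵢ(Kᵢ−1)/(1+ψ(Kᵢ−1)) = 0.
Check two-phase: ΣzᵢKᵢ = 1.091 > 1 and Σzᵢ/Kᵢ = 1.571 > 1, so g(0) = 0.091 > 0 and g(1) = -0.571 < 0.
Iterate (Newton) starting at ψ = 0.5:
  ψ = 0.500: g = -0.2081, g' = -0.535 → ψ = 0.111
  ψ = 0.111: g = 0.0095, g' = -0.663 → ψ = 0.125
Converged at ψ = 0.125.
Compositions from xᵢ = zᵢ/(1+ψ(Kᵢ−1)), yᵢ = Kᵢxᵢ:
  1: x = 0.200, y = 0.532
  2: x = 0.326, y = 0.281
  3: x = 0.474, y = 0.187

y_2 = 0.281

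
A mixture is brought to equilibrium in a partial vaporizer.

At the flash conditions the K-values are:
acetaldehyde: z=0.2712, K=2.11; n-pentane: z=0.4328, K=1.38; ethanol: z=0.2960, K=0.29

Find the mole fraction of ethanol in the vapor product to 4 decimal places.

Rachford–Rice: g(β) = Σ zᵢ(Kᵢ−1)/(1+β(Kᵢ−1)) = 0.
Feasibility: ΣzᵢKᵢ = 1.2553, Σzᵢ/Kᵢ = 1.4628 — both > 1, two phases present.
Newton–Raphson from β = 0.36:
  β = 0.3600: g = 0.07744, g' = -0.4882 → β = 0.5186
  β = 0.5186: g = -0.00420, g' = -0.5520 → β = 0.5110
Converged at β = 0.5110.
Compositions from xᵢ = zᵢ/(1+β(Kᵢ−1)), yᵢ = Kᵢxᵢ:
  acetaldehyde: x = 0.1731, y = 0.3651
  n-pentane: x = 0.3624, y = 0.5002
  ethanol: x = 0.4645, y = 0.1347

y_ethanol = 0.1347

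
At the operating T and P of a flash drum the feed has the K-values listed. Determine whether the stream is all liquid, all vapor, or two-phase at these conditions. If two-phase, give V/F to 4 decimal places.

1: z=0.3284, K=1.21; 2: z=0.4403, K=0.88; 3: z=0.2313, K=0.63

all liquid

ΣzᵢKᵢ = 0.9305; Σzᵢ/Kᵢ = 1.1389.
Since ΣzᵢKᵢ < 1 the mixture is below its bubble point — single liquid phase.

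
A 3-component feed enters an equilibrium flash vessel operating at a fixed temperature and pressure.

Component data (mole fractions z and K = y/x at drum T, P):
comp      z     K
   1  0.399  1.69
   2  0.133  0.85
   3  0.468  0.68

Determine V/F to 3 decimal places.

Material balance + equilibrium reduce to Σ zᵢ(Kᵢ−1)/(1+V/F(Kᵢ−1)) = 0.
Check two-phase: ΣzᵢKᵢ = 1.106 > 1 and Σzᵢ/Kᵢ = 1.081 > 1, so g(0) = 0.106 > 0 and g(1) = -0.081 < 0.
Newton iteration, V/F⁰ = 0.53:
  V/F = 0.530: g = -0.0004, g' = -0.175 → V/F = 0.528
Converged at V/F = 0.528.

V/F = 0.528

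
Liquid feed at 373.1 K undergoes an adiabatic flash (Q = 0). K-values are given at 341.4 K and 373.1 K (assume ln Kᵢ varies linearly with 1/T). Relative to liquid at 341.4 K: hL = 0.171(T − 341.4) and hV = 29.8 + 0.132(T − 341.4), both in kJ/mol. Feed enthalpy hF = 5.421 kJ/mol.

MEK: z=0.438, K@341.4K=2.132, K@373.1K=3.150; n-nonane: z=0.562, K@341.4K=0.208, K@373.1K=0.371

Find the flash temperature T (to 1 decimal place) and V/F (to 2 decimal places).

Adiabatic flash: solve Rachford–Rice at each trial T, then check hF = ψ·hV(T) + (1−ψ)·hL(T).
  T = 341.4 K: K = (2.132, 0.208), RR gives ψ = 0.057, H_out = 1.686 kJ/mol
  T = 373.1 K: K = (3.150, 0.371), RR gives ψ = 0.435, H_out = 17.844 kJ/mol
  T = 357.2 K: K = (2.612, 0.281), RR gives ψ = 0.261, H_out = 10.311 kJ/mol
  T = 349.3 K: K = (2.365, 0.243), RR gives ψ = 0.167, H_out = 6.268 kJ/mol
  T = 345.4 K: K = (2.249, 0.225), RR gives ψ = 0.115, H_out = 4.095 kJ/mol
  T = 347.4 K: K = (2.308, 0.234), RR gives ψ = 0.142, H_out = 5.228 kJ/mol
  T = 348.4 K: K = (2.338, 0.239), RR gives ψ = 0.155, H_out = 5.780 kJ/mol
Linear interpolation between T = 347.4 (H_out = 5.228) and T = 348.4 (H_out = 5.780) on hF = 5.421 gives T ≈ 347.7 K, at which ψ = 0.15.

T = 347.7 K, V/F = 0.15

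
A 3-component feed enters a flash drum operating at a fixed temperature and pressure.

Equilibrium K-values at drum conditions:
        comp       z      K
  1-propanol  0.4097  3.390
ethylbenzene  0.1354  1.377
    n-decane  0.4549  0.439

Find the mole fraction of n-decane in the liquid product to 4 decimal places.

x_n-decane = 0.7364

Let ψ = V/F and solve Σ zᵢ(Kᵢ−1)/(1+ψ(Kᵢ−1)) = 0.
Feasibility: ΣzᵢKᵢ = 1.7750, Σzᵢ/Kᵢ = 1.2554 — both > 1, two phases present.
Iterate (Newton) starting at ψ = 0.5:
  ψ = 0.5000: g = 0.13436, g' = -0.7759 → ψ = 0.6732
  ψ = 0.6732: g = 0.00599, g' = -0.7257 → ψ = 0.6814
Converged at ψ = 0.6814.
Compositions from xᵢ = zᵢ/(1+ψ(Kᵢ−1)), yᵢ = Kᵢxᵢ:
  1-propanol: x = 0.1559, y = 0.5284
  ethylbenzene: x = 0.1077, y = 0.1483
  n-decane: x = 0.7364, y = 0.3233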